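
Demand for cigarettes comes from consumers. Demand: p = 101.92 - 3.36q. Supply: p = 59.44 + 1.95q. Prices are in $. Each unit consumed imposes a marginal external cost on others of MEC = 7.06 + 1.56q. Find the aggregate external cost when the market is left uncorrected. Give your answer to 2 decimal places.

$106.40

Market equilibrium (private): 59.44 + 1.95q = 101.92 - 3.36q → q_m = 8.0000.
Total external cost = ∫₀^{q_m} (7.06 + 1.56q) dq = 7.06×8.0000 + ½×1.56×8.0000² = 106.4000.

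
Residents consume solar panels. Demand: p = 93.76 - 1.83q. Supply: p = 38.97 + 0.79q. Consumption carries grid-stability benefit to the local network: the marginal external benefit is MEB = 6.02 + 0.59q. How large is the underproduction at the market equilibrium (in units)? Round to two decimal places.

Market equilibrium (private): 38.97 + 0.79q = 93.76 - 1.83q → q_m = 20.9122.
Social marginal benefit = demand + MEB = 99.78 - 1.24q.
Set SMB = MC: 99.78 - 1.24q = 38.97 + 0.79q → q* = 29.9557.
Gap = |20.9122 − 29.9557| = 9.0435.

9.04 units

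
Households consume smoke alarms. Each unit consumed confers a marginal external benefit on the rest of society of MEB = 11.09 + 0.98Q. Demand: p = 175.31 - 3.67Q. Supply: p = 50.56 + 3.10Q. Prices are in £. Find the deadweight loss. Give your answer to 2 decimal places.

Market equilibrium (private): 50.56 + 3.10Q = 175.31 - 3.67Q → Q_m = 18.4269.
Social marginal benefit = demand + MEB = 186.40 - 2.69Q.
Set SMB = MC: 186.40 - 2.69Q = 50.56 + 3.10Q → Q* = 23.4611.
The loss is the area between SMB and MC from Q* to Q_m; with linear curves that's a triangle of height MEB(Q_m).
DWL = ½ × 5.0342 × 29.1483 = 73.3692.

DWL = £73.37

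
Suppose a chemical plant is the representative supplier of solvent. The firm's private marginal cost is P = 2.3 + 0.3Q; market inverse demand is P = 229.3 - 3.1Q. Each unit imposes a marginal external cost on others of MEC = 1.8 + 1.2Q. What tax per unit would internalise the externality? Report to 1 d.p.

tax = 60.5 per unit

Social marginal cost = private MC + MEC = 4.1 + 1.5Q.
Set SMC = demand: 4.1 + 1.5Q = 229.3 - 3.1Q → Q* = 48.9565.
The Pigouvian tax equals MEC at Q*: 1.8 + 1.2×48.9565 = 60.5478.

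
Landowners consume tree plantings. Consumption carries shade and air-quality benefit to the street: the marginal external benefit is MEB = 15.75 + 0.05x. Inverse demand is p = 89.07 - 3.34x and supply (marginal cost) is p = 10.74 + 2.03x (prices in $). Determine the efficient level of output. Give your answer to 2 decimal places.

x* = 17.68

Social marginal benefit = demand + MEB = 104.82 - 3.29x.
Set SMB = MC: 104.82 - 3.29x = 10.74 + 2.03x → x* = 17.6842.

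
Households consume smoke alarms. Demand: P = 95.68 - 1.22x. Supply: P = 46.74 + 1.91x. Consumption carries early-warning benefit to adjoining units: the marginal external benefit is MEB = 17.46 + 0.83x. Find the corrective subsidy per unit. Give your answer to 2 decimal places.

subsidy = 41.42 per unit

Social marginal benefit = demand + MEB = 113.14 - 0.39x.
Set SMB = MC: 113.14 - 0.39x = 46.74 + 1.91x → x* = 28.8696.
The Pigouvian subsidy equals MEB at x*: 17.46 + 0.83×28.8696 = 41.4218.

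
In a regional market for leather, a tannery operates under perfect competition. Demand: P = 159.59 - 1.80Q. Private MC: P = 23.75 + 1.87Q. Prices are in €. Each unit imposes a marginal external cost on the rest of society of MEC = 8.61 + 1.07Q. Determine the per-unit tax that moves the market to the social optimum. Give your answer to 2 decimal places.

tax = €37.33 per unit

Social marginal cost = private MC + MEC = 32.36 + 2.94Q.
Set SMC = demand: 32.36 + 2.94Q = 159.59 - 1.80Q → Q* = 26.8418.
The Pigouvian tax equals MEC at Q*: 8.61 + 1.07×26.8418 = 37.3307.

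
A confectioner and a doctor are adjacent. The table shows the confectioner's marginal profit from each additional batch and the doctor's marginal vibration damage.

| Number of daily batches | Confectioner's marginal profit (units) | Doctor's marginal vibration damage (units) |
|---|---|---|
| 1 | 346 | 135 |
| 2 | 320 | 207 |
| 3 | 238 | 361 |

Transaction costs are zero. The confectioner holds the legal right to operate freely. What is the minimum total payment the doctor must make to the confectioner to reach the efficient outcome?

Left alone the confectioner would choose level 3 (marginal profit stays positive).
Efficient level: k* = 2 (marginal profit ≥ marginal vibration damage through 2).
The doctor must at least cover the confectioner's forgone profit from cutting 3→2: 238 = 238.

238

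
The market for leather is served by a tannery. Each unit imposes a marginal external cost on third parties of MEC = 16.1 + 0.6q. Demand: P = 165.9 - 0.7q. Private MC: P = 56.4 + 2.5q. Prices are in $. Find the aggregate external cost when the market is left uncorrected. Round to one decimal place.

$902.2

Market equilibrium (private): 56.4 + 2.5q = 165.9 - 0.7q → q_m = 34.2188.
Total external cost = ∫₀^{q_m} (16.1 + 0.6q) dq = 16.1×34.2188 + ½×0.6×34.2188² = 902.2006.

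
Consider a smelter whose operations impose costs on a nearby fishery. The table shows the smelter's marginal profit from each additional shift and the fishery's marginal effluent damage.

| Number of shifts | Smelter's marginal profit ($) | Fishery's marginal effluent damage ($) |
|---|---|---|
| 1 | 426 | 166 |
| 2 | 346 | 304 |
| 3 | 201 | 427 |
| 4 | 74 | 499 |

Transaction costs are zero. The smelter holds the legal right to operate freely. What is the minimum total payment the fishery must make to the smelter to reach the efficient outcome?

Left alone the smelter would choose level 4 (marginal profit stays positive).
Efficient level: k* = 2 (marginal profit ≥ marginal effluent damage through 2).
The fishery must at least cover the smelter's forgone profit from cutting 4→2: 201 + 74 = 275.

$275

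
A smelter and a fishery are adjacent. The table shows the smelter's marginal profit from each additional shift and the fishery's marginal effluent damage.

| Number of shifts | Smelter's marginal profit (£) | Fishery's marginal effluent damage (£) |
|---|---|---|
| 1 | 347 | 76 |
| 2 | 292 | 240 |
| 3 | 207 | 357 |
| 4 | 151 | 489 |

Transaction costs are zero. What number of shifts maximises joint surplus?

2

Bargaining reaches the level where marginal profit last exceeds marginal effluent damage.
That holds through level 2 (292 ≥ 240) but not at 3 (207 < 357).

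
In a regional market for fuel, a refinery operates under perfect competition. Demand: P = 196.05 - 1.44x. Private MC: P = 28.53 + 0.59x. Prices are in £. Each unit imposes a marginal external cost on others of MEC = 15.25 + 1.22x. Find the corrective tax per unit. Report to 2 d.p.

Social marginal cost = private MC + MEC = 43.78 + 1.81x.
Set SMC = demand: 43.78 + 1.81x = 196.05 - 1.44x → x* = 46.8523.
The Pigouvian tax equals MEC at x*: 15.25 + 1.22×46.8523 = 72.4098.

tax = £72.41 per unit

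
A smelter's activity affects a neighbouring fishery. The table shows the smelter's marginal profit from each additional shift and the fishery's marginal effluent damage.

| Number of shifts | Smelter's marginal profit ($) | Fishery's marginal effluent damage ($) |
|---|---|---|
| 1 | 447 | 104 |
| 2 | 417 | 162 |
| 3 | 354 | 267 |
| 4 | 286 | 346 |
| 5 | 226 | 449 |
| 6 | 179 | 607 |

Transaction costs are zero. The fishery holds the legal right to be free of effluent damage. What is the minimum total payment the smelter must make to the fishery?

$533

Efficient level: marginal profit ≥ marginal effluent damage through level 3, so k* = 3.
With the fishery holding the right, the smelter must at least compensate total damage at k*: 104 + 162 + 267 = 533.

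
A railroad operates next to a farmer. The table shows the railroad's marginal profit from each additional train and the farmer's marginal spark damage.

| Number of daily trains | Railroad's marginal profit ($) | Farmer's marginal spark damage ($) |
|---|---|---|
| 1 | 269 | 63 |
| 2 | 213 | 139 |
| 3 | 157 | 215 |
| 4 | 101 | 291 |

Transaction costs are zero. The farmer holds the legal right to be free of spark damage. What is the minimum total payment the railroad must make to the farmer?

$202

Efficient level: marginal profit ≥ marginal spark damage through level 2, so k* = 2.
With the farmer holding the right, the railroad must at least compensate total damage at k*: 63 + 139 = 202.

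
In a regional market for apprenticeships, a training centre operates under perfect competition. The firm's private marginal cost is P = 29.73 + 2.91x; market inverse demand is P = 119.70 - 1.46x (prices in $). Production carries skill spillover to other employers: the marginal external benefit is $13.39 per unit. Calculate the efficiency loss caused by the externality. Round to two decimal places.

Market equilibrium (private): 29.73 + 2.91x = 119.70 - 1.46x → x_m = 20.5881.
Social marginal cost = private MC − MEB = 16.34 + 2.91x.
Set SMC = demand: 16.34 + 2.91x = 119.70 - 1.46x → x* = 23.6522.
Between x* and x_m the wedge demand − SMC runs linearly from 0 to MEB(x_m), so the loss is a triangle.
DWL = ½ × 3.0641 × 13.3900 = 20.5141.

DWL = $20.51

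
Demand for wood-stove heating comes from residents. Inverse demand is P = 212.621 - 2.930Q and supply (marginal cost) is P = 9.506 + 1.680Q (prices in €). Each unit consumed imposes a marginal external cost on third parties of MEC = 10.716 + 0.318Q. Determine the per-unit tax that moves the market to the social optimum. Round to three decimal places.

Social marginal benefit = demand − MEC = 201.905 - 3.248Q.
Set SMB = MC: 201.905 - 3.248Q = 9.506 + 1.680Q → Q* = 39.0420.
The Pigouvian tax equals MEC at Q*: 10.716 + 0.318×39.0420 = 23.1314.

tax = €23.131 per unit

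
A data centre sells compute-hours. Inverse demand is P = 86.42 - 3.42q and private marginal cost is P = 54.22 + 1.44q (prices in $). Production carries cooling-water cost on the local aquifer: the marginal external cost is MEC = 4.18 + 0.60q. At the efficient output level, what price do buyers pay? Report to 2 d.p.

Social marginal cost = private MC + MEC = 58.40 + 2.04q.
Set SMC = demand: 58.40 + 2.04q = 86.42 - 3.42q → q* = 5.1319.
Consumer price on the demand curve at q*: 86.42 − 3.42×5.1319 = 68.8689.

P = $68.87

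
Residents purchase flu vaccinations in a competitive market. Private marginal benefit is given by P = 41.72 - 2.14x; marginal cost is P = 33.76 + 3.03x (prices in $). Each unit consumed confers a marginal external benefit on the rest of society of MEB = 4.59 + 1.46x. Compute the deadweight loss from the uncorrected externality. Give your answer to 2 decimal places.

Market equilibrium (private): 33.76 + 3.03x = 41.72 - 2.14x → x_m = 1.5397.
Social marginal benefit = demand + MEB = 46.31 - 0.68x.
Set SMB = MC: 46.31 - 0.68x = 33.76 + 3.03x → x* = 3.3827.
Between x* and x_m the wedge SMB − MC runs linearly from 0 to MEB(x_m), so the loss is a triangle.
DWL = ½ × 1.8430 × 6.8379 = 6.3011.

DWL = $6.30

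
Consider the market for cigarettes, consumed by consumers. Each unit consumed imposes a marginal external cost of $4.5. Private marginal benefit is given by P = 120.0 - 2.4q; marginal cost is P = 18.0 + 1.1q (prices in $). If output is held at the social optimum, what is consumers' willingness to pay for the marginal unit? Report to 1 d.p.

Social marginal benefit = demand − MEC = 115.5 - 2.4q.
Set SMB = MC: 115.5 - 2.4q = 18.0 + 1.1q → q* = 27.8571.
Consumer price on the demand curve at q*: 120.0 − 2.4×27.8571 = 53.1430.

P = $53.1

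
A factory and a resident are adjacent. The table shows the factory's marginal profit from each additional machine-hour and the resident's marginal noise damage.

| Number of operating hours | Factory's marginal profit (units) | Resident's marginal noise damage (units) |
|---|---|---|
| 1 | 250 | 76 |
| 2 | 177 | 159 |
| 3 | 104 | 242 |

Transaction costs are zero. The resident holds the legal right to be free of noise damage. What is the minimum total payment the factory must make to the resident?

Efficient level: marginal profit ≥ marginal noise damage through level 2, so k* = 2.
With the resident holding the right, the factory must at least compensate total damage at k*: 76 + 159 = 235.

235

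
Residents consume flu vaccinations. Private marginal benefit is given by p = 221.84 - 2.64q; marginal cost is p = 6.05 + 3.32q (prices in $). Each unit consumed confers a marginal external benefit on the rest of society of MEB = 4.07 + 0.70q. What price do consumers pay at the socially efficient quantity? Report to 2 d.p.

P = $111.49

Social marginal benefit = demand + MEB = 225.91 - 1.94q.
Set SMB = MC: 225.91 - 1.94q = 6.05 + 3.32q → q* = 41.7985.
Consumer price on the demand curve at q*: 221.84 − 2.64×41.7985 = 111.4920.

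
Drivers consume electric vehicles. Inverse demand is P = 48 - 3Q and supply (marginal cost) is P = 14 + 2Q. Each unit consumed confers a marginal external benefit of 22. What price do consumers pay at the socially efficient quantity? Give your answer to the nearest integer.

Social marginal benefit = demand + MEB = 70 - 3Q.
Set SMB = MC: 70 - 3Q = 14 + 2Q → Q* = 11.2000.
Consumer price on the demand curve at Q*: 48 − 3×11.2000 = 14.4000.

P = 14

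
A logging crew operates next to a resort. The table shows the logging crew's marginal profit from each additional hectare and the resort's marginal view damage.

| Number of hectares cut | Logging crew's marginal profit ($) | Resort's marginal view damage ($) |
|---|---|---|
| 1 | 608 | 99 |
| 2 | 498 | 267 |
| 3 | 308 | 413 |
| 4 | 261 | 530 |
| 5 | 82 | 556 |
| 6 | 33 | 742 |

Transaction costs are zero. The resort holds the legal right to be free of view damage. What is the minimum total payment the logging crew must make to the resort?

Efficient level: marginal profit ≥ marginal view damage through level 2, so k* = 2.
With the resort holding the right, the logging crew must at least compensate total damage at k*: 99 + 267 = 366.

$366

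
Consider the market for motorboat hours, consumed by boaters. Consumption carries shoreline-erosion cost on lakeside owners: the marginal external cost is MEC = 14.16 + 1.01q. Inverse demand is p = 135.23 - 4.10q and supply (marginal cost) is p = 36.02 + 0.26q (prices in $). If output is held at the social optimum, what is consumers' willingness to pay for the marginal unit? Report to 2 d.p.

P = $70.29

Social marginal benefit = demand − MEC = 121.07 - 5.11q.
Set SMB = MC: 121.07 - 5.11q = 36.02 + 0.26q → q* = 15.8380.
Consumer price on the demand curve at q*: 135.23 − 4.10×15.8380 = 70.2942.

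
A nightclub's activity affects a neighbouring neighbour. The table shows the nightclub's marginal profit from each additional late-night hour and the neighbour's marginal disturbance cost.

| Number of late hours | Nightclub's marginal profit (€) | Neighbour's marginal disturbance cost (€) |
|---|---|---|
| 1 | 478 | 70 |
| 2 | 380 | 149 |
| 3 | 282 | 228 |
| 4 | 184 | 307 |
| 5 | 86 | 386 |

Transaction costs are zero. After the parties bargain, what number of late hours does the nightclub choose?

Bargaining reaches the level where marginal profit last exceeds marginal disturbance cost.
That holds through level 3 (282 ≥ 228) but not at 4 (184 < 307).

3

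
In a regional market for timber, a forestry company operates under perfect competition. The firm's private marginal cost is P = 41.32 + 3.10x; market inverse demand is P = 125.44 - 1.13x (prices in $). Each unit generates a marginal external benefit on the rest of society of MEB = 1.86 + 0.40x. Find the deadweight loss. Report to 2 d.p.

DWL = $12.58

Market equilibrium (private): 41.32 + 3.10x = 125.44 - 1.13x → x_m = 19.8865.
Social marginal cost = private MC − MEB = 39.46 + 2.70x.
Set SMC = demand: 39.46 + 2.70x = 125.44 - 1.13x → x* = 22.4491.
The loss is the area between SMC and demand from x* to x_m; with linear curves that's a triangle of height MEB(x_m).
DWL = ½ × 2.5626 × 9.8146 = 12.5754.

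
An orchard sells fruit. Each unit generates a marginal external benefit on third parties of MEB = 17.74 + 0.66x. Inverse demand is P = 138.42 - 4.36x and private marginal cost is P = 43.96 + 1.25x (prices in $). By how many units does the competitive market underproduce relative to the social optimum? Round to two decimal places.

5.83 units

Market equilibrium (private): 43.96 + 1.25x = 138.42 - 4.36x → x_m = 16.8378.
Social marginal cost = private MC − MEB = 26.22 + 0.59x.
Set SMC = demand: 26.22 + 0.59x = 138.42 - 4.36x → x* = 22.6667.
Gap = |16.8378 − 22.6667| = 5.8289.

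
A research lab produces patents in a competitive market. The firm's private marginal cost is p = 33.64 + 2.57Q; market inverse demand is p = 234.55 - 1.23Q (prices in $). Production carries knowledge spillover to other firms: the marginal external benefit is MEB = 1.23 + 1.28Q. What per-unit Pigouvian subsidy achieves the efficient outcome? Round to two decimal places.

Social marginal cost = private MC − MEB = 32.41 + 1.29Q.
Set SMC = demand: 32.41 + 1.29Q = 234.55 - 1.23Q → Q* = 80.2143.
The Pigouvian subsidy equals MEB at Q*: 1.23 + 1.28×80.2143 = 103.9043.

subsidy = $103.90 per unit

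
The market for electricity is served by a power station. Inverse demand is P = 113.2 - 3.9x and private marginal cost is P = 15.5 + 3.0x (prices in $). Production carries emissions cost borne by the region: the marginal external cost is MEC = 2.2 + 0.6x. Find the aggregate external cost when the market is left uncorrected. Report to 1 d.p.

$91.3

Market equilibrium (private): 15.5 + 3.0x = 113.2 - 3.9x → x_m = 14.1594.
Total external cost = ∫₀^{x_m} (2.2 + 0.6x) dx = 2.2×14.1594 + ½×0.6×14.1594² = 91.2973.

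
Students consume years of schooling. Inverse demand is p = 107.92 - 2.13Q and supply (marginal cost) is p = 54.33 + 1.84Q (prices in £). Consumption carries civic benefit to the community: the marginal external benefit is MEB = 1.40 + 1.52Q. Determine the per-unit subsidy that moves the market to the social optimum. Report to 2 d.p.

subsidy = £35.52 per unit

Social marginal benefit = demand + MEB = 109.32 - 0.61Q.
Set SMB = MC: 109.32 - 0.61Q = 54.33 + 1.84Q → Q* = 22.4449.
The Pigouvian subsidy equals MEB at Q*: 1.40 + 1.52×22.4449 = 35.5162.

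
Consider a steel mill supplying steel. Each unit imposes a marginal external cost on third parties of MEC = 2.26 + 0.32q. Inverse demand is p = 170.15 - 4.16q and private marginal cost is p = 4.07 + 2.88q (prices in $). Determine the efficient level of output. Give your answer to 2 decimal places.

Social marginal cost = private MC + MEC = 6.33 + 3.20q.
Set SMC = demand: 6.33 + 3.20q = 170.15 - 4.16q → q* = 22.2582.

q* = 22.26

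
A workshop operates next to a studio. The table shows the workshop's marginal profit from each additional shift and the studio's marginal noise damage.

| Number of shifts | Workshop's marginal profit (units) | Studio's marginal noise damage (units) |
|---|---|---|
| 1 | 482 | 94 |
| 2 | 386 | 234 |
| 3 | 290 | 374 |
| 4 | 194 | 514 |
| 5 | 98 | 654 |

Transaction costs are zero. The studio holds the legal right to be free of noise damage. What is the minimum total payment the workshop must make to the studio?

Efficient level: marginal profit ≥ marginal noise damage through level 2, so k* = 2.
With the studio holding the right, the workshop must at least compensate total damage at k*: 94 + 234 = 328.

328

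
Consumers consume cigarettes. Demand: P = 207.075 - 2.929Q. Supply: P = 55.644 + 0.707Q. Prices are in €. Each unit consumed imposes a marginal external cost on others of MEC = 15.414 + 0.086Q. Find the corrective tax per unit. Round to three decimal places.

tax = €18.557 per unit

Social marginal benefit = demand − MEC = 191.661 - 3.015Q.
Set SMB = MC: 191.661 - 3.015Q = 55.644 + 0.707Q → Q* = 36.5441.
The Pigouvian tax equals MEC at Q*: 15.414 + 0.086×36.5441 = 18.5568.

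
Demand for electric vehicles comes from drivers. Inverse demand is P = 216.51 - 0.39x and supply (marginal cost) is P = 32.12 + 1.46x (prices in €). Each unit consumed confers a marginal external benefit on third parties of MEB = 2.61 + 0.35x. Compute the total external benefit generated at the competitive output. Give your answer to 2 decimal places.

Market equilibrium (private): 32.12 + 1.46x = 216.51 - 0.39x → x_m = 99.6703.
Total external benefit = ∫₀^{x_m} (2.61 + 0.35x) dx = 2.61×99.6703 + ½×0.35×99.6703² = 1998.6190.

€1998.62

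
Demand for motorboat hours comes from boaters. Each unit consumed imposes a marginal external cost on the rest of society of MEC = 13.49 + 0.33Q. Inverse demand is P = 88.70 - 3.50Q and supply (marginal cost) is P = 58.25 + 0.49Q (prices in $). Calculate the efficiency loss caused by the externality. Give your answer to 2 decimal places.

DWL = $29.66

Market equilibrium (private): 58.25 + 0.49Q = 88.70 - 3.50Q → Q_m = 7.6316.
Social marginal benefit = demand − MEC = 75.21 - 3.83Q.
Set SMB = MC: 75.21 - 3.83Q = 58.25 + 0.49Q → Q* = 3.9259.
Height of the DWL triangle at Q_m is MC(Q_m) − SMB(Q_m) = MEC(Q_m) = 16.0084.
DWL = ½ × 3.7057 × 16.0084 = 29.6612.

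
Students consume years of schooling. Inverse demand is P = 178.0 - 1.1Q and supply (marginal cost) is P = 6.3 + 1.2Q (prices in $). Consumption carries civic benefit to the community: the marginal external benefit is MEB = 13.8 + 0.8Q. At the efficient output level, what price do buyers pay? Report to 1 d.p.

P = $42.0

Social marginal benefit = demand + MEB = 191.8 - 0.3Q.
Set SMB = MC: 191.8 - 0.3Q = 6.3 + 1.2Q → Q* = 123.6667.
Consumer price on the demand curve at Q*: 178.0 − 1.1×123.6667 = 41.9666.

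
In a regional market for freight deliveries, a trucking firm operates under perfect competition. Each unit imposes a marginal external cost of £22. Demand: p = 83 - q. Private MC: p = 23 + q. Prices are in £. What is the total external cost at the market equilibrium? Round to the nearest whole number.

£660

Market equilibrium (private): 23 + q = 83 - q → q_m = 30.0000.
Total external cost = MEC × q_m = 22 × 30.0000 = 660.0000.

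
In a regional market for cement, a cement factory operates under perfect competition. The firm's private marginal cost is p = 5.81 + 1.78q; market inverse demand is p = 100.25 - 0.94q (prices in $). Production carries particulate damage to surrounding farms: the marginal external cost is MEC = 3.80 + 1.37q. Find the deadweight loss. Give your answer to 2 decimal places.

DWL = $322.57

Market equilibrium (private): 5.81 + 1.78q = 100.25 - 0.94q → q_m = 34.7206.
Social marginal cost = private MC + MEC = 9.61 + 3.15q.
Set SMC = demand: 9.61 + 3.15q = 100.25 - 0.94q → q* = 22.1614.
The loss is the area between SMC and demand from q* to q_m; with linear curves that's a triangle of height MEC(q_m).
DWL = ½ × 12.5592 × 51.3672 = 322.5655.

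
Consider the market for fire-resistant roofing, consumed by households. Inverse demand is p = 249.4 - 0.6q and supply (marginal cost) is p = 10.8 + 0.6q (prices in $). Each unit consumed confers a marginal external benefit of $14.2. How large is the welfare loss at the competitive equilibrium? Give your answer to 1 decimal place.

Market equilibrium (private): 10.8 + 0.6q = 249.4 - 0.6q → q_m = 198.8333.
Social marginal benefit = demand + MEB = 263.6 - 0.6q.
Set SMB = MC: 263.6 - 0.6q = 10.8 + 0.6q → q* = 210.6667.
Between q* and q_m the wedge SMB − MC runs linearly from 0 to MEB(q_m), so the loss is a triangle.
DWL = ½ × 11.8334 × 14.2000 = 84.0171.

DWL = $84.0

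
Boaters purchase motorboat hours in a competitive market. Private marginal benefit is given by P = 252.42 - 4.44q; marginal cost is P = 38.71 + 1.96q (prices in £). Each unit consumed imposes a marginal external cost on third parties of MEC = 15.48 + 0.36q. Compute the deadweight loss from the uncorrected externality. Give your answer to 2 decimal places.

DWL = £55.94

Market equilibrium (private): 38.71 + 1.96q = 252.42 - 4.44q → q_m = 33.3922.
Social marginal benefit = demand − MEC = 236.94 - 4.80q.
Set SMB = MC: 236.94 - 4.80q = 38.71 + 1.96q → q* = 29.3240.
Height of the DWL triangle at q_m is MC(q_m) − SMB(q_m) = MEC(q_m) = 27.5012.
DWL = ½ × 4.0682 × 27.5012 = 55.9402.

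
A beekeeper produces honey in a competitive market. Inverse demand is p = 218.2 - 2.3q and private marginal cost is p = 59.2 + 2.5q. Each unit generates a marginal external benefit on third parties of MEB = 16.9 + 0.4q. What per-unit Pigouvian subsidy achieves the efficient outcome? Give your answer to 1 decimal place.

Social marginal cost = private MC − MEB = 42.3 + 2.1q.
Set SMC = demand: 42.3 + 2.1q = 218.2 - 2.3q → q* = 39.9773.
The Pigouvian subsidy equals MEB at q*: 16.9 + 0.4×39.9773 = 32.8909.

subsidy = 32.9 per unit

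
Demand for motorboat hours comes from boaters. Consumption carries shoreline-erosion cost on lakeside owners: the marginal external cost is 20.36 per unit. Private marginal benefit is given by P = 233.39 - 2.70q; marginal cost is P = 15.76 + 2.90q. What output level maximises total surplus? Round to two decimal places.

q* = 35.23

Social marginal benefit = demand − MEC = 213.03 - 2.70q.
Set SMB = MC: 213.03 - 2.70q = 15.76 + 2.90q → q* = 35.2268.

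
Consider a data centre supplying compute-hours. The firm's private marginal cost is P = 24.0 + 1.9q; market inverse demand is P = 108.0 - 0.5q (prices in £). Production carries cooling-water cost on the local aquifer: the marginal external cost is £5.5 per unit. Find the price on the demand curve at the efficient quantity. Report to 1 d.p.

Social marginal cost = private MC + MEC = 29.5 + 1.9q.
Set SMC = demand: 29.5 + 1.9q = 108.0 - 0.5q → q* = 32.7083.
Consumer price on the demand curve at q*: 108.0 − 0.5×32.7083 = 91.6459.

P = £91.6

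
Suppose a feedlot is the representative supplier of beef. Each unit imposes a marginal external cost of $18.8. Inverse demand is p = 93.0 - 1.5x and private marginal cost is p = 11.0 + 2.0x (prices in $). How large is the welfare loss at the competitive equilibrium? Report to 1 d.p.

DWL = $50.5

Market equilibrium (private): 11.0 + 2.0x = 93.0 - 1.5x → x_m = 23.4286.
Social marginal cost = private MC + MEC = 29.8 + 2.0x.
Set SMC = demand: 29.8 + 2.0x = 93.0 - 1.5x → x* = 18.0571.
Height of the DWL triangle at x_m is SMC(x_m) − demand(x_m) = MEC(x_m) = 18.8000.
DWL = ½ × 5.3715 × 18.8000 = 50.4921.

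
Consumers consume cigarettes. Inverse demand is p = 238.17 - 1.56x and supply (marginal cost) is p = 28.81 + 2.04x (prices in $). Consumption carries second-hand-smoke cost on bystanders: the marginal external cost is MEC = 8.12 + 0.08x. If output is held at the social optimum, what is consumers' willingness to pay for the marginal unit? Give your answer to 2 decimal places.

P = $152.86

Social marginal benefit = demand − MEC = 230.05 - 1.64x.
Set SMB = MC: 230.05 - 1.64x = 28.81 + 2.04x → x* = 54.6848.
Consumer price on the demand curve at x*: 238.17 − 1.56×54.6848 = 152.8617.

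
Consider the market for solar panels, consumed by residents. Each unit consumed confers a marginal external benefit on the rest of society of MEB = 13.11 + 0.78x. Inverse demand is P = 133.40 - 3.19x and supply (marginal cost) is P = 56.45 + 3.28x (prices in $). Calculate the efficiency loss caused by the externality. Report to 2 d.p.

DWL = $44.04

Market equilibrium (private): 56.45 + 3.28x = 133.40 - 3.19x → x_m = 11.8934.
Social marginal benefit = demand + MEB = 146.51 - 2.41x.
Set SMB = MC: 146.51 - 2.41x = 56.45 + 3.28x → x* = 15.8278.
The welfare-loss triangle has base |x_m − x*| and height MEB(x_m) (the vertical gap between SMB and MC is zero at x* and MEB at x_m).
DWL = ½ × 3.9344 × 22.3868 = 44.0393.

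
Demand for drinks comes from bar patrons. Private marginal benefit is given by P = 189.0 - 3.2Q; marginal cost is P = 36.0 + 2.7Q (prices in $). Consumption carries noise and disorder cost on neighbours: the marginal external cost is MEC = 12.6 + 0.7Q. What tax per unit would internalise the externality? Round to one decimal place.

tax = $27.5 per unit

Social marginal benefit = demand − MEC = 176.4 - 3.9Q.
Set SMB = MC: 176.4 - 3.9Q = 36.0 + 2.7Q → Q* = 21.2727.
The Pigouvian tax equals MEC at Q*: 12.6 + 0.7×21.2727 = 27.4909.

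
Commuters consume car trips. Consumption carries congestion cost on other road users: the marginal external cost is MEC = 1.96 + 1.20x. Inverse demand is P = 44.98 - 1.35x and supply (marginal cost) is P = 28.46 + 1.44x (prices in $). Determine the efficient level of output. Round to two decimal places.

Social marginal benefit = demand − MEC = 43.02 - 2.55x.
Set SMB = MC: 43.02 - 2.55x = 28.46 + 1.44x → x* = 3.6491.

x* = 3.65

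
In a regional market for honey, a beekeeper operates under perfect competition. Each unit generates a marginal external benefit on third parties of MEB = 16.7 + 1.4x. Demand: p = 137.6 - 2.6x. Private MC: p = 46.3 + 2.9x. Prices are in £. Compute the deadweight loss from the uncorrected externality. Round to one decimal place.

DWL = £194.5

Market equilibrium (private): 46.3 + 2.9x = 137.6 - 2.6x → x_m = 16.6000.
Social marginal cost = private MC − MEB = 29.6 + 1.5x.
Set SMC = demand: 29.6 + 1.5x = 137.6 - 2.6x → x* = 26.3415.
The loss is the area between SMC and demand from x* to x_m; with linear curves that's a triangle of height MEB(x_m).
DWL = ½ × 9.7415 × 39.9400 = 194.5378.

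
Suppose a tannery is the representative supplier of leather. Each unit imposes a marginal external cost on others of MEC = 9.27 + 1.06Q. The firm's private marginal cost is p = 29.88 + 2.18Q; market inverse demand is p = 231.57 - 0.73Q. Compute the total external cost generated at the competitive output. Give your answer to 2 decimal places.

3188.50

Market equilibrium (private): 29.88 + 2.18Q = 231.57 - 0.73Q → Q_m = 69.3093.
Total external cost = ∫₀^{Q_m} (9.27 + 1.06Q) dQ = 9.27×69.3093 + ½×1.06×69.3093² = 3188.5001.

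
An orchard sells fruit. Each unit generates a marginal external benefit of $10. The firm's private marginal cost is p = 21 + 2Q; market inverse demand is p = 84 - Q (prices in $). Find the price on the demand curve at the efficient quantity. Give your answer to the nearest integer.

Social marginal cost = private MC − MEB = 11 + 2Q.
Set SMC = demand: 11 + 2Q = 84 - Q → Q* = 24.3333.
Consumer price on the demand curve at Q*: 84 − 1×24.3333 = 59.6667.

P = $60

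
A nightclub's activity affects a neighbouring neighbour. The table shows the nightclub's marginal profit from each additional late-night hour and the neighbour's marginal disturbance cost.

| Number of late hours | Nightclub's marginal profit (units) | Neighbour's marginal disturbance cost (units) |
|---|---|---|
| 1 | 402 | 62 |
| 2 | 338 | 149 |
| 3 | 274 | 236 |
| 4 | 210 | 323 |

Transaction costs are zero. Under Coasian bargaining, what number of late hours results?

3

Bargaining reaches the level where marginal profit last exceeds marginal disturbance cost.
That holds through level 3 (274 ≥ 236) but not at 4 (210 < 323).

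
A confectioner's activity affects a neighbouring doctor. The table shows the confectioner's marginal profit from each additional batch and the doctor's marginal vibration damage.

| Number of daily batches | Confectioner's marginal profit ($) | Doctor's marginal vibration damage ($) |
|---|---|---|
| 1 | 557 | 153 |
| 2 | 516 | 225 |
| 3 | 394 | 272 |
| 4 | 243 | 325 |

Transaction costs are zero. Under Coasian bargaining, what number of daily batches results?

Bargaining reaches the level where marginal profit last exceeds marginal vibration damage.
That holds through level 3 (394 ≥ 272) but not at 4 (243 < 325).

3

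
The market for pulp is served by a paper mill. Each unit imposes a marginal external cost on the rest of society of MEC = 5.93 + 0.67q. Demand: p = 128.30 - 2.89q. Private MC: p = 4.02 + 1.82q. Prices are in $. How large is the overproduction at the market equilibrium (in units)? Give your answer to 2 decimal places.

4.39 units

Market equilibrium (private): 4.02 + 1.82q = 128.30 - 2.89q → q_m = 26.3864.
Social marginal cost = private MC + MEC = 9.95 + 2.49q.
Set SMC = demand: 9.95 + 2.49q = 128.30 - 2.89q → q* = 21.9981.
Gap = |26.3864 − 21.9981| = 4.3883.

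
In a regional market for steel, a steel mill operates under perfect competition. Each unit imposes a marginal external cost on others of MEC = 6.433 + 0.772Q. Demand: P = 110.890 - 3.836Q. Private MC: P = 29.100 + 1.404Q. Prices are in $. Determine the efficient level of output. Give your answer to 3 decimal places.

Q* = 12.534

Social marginal cost = private MC + MEC = 35.533 + 2.176Q.
Set SMC = demand: 35.533 + 2.176Q = 110.890 - 3.836Q → Q* = 12.5344.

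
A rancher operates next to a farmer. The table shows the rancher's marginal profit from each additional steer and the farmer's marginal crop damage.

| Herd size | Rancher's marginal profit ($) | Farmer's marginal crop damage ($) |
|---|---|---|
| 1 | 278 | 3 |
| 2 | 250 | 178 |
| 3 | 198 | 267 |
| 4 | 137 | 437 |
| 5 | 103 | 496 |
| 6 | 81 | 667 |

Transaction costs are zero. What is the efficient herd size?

Bargaining reaches the level where marginal profit last exceeds marginal crop damage.
That holds through level 2 (250 ≥ 178) but not at 3 (198 < 267).

2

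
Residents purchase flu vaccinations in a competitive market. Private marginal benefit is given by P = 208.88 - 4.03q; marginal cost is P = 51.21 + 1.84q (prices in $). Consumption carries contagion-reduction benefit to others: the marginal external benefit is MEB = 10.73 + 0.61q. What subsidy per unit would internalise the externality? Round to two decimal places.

Social marginal benefit = demand + MEB = 219.61 - 3.42q.
Set SMB = MC: 219.61 - 3.42q = 51.21 + 1.84q → q* = 32.0152.
The Pigouvian subsidy equals MEB at q*: 10.73 + 0.61×32.0152 = 30.2593.

subsidy = $30.26 per unit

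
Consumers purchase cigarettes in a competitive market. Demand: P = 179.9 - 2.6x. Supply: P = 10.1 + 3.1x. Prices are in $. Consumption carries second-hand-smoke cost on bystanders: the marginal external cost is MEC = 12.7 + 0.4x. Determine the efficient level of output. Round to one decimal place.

Social marginal benefit = demand − MEC = 167.2 - 3.0x.
Set SMB = MC: 167.2 - 3.0x = 10.1 + 3.1x → x* = 25.7541.

x* = 25.8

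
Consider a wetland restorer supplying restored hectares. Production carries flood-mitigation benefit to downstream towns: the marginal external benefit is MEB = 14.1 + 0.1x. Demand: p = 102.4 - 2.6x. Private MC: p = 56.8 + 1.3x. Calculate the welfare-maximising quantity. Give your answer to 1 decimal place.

x* = 15.7

Social marginal cost = private MC − MEB = 42.7 + 1.2x.
Set SMC = demand: 42.7 + 1.2x = 102.4 - 2.6x → x* = 15.7105.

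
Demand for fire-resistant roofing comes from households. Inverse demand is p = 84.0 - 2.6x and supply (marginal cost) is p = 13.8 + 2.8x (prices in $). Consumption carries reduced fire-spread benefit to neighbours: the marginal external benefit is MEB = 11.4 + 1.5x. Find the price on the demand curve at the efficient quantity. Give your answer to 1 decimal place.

P = $29.6

Social marginal benefit = demand + MEB = 95.4 - 1.1x.
Set SMB = MC: 95.4 - 1.1x = 13.8 + 2.8x → x* = 20.9231.
Consumer price on the demand curve at x*: 84.0 − 2.6×20.9231 = 29.5999.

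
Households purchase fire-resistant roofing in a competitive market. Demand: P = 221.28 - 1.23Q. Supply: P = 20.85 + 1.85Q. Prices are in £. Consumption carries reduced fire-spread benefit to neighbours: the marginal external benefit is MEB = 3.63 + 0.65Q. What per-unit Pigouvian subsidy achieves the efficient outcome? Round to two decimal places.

Social marginal benefit = demand + MEB = 224.91 - 0.58Q.
Set SMB = MC: 224.91 - 0.58Q = 20.85 + 1.85Q → Q* = 83.9753.
The Pigouvian subsidy equals MEB at Q*: 3.63 + 0.65×83.9753 = 58.2139.

subsidy = £58.21 per unit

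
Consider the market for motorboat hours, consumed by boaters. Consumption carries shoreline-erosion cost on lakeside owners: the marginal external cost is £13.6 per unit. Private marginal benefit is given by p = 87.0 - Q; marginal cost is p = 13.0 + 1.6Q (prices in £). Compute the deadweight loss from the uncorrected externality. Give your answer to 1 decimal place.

Market equilibrium (private): 13.0 + 1.6Q = 87.0 - Q → Q_m = 28.4615.
Social marginal benefit = demand − MEC = 73.4 - Q.
Set SMB = MC: 73.4 - Q = 13.0 + 1.6Q → Q* = 23.2308.
The welfare-loss triangle has base |Q_m − Q*| and height MEC(Q_m) (the vertical gap between SMB and MC is zero at Q* and MEC at Q_m).
DWL = ½ × 5.2307 × 13.6000 = 35.5688.

DWL = £35.6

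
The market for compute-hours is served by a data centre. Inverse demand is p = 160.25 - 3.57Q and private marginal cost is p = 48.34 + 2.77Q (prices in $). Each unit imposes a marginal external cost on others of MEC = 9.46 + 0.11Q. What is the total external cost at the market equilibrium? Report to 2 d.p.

$184.12

Market equilibrium (private): 48.34 + 2.77Q = 160.25 - 3.57Q → Q_m = 17.6514.
Total external cost = ∫₀^{Q_m} (9.46 + 0.11Q) dQ = 9.46×17.6514 + ½×0.11×17.6514² = 184.1187.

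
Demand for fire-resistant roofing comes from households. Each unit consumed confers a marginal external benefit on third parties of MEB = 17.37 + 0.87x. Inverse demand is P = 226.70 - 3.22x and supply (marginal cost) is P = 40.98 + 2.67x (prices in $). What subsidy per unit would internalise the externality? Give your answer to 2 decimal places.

Social marginal benefit = demand + MEB = 244.07 - 2.35x.
Set SMB = MC: 244.07 - 2.35x = 40.98 + 2.67x → x* = 40.4562.
The Pigouvian subsidy equals MEB at x*: 17.37 + 0.87×40.4562 = 52.5669.

subsidy = $52.57 per unit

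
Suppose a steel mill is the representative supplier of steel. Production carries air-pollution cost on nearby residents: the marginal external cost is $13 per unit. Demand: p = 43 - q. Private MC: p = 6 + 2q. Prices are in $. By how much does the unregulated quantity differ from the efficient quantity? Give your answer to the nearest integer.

4 units

Market equilibrium (private): 6 + 2q = 43 - q → q_m = 12.3333.
Social marginal cost = private MC + MEC = 19 + 2q.
Set SMC = demand: 19 + 2q = 43 - q → q* = 8.0000.
Gap = |12.3333 − 8.0000| = 4.3333.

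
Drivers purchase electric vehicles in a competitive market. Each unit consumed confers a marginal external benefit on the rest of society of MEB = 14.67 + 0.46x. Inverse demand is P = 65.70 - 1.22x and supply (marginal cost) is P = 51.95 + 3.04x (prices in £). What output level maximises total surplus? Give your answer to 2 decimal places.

x* = 7.48

Social marginal benefit = demand + MEB = 80.37 - 0.76x.
Set SMB = MC: 80.37 - 0.76x = 51.95 + 3.04x → x* = 7.4789.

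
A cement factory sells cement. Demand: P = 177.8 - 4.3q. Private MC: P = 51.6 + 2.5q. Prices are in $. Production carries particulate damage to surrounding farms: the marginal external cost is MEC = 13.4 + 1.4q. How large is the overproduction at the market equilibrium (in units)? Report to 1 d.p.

4.8 units

Market equilibrium (private): 51.6 + 2.5q = 177.8 - 4.3q → q_m = 18.5588.
Social marginal cost = private MC + MEC = 65.0 + 3.9q.
Set SMC = demand: 65.0 + 3.9q = 177.8 - 4.3q → q* = 13.7561.
Gap = |18.5588 − 13.7561| = 4.8027.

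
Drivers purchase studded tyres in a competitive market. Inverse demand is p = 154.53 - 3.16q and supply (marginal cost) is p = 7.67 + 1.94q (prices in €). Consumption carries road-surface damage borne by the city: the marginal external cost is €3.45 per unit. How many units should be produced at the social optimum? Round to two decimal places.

Social marginal benefit = demand − MEC = 151.08 - 3.16q.
Set SMB = MC: 151.08 - 3.16q = 7.67 + 1.94q → q* = 28.1196.

q* = 28.12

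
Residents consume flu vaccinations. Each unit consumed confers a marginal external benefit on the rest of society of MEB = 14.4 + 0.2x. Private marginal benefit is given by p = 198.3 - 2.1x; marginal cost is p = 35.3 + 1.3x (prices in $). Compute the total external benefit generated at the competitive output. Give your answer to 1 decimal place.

Market equilibrium (private): 35.3 + 1.3x = 198.3 - 2.1x → x_m = 47.9412.
Total external benefit = ∫₀^{x_m} (14.4 + 0.2x) dx = 14.4×47.9412 + ½×0.2×47.9412² = 920.1891.

$920.2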